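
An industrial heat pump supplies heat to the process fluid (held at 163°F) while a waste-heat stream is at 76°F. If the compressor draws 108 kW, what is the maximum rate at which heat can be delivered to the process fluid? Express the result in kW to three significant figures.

In absolute terms T_C = 297.59 K and T_H = 345.93 K, so ΔT = 48.33 K.
COP_Carnot = T_H/ΔT = 345.93/48.33 = 7.157.
Q̇_max = COP_Carnot × Ẇ = 7.157 × 108.0 kW = 773.0 kW.

773 kW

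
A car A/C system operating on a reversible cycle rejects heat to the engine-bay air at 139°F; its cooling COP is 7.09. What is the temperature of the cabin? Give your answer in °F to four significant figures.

65.00 °F

For a Carnot refrigerator COP_R = T_C/(T_H − T_C), so T_C = COP·T_H/(1 + COP).
With T_H = 332.59 K, T_C = 7.09 × 332.59/8.090 = 291.48 K.
Converting, 291.48 K = 65.00°F.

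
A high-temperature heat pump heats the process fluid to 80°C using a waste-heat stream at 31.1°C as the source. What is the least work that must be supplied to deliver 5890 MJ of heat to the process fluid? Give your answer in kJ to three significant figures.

816000 kJ

In absolute terms T_C = 304.25 K and T_H = 353.15 K, so ΔT = 48.90 K.
The reversible limit is COP_HP = T_H/ΔT = 7.222, so W_min = Q_H/COP = Q_H·ΔT/T_H.
W_min = 5890 × 48.90/353.15 = 815.6 MJ = 815600 kJ.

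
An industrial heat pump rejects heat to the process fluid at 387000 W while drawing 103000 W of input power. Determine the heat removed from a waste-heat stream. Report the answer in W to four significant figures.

284000 W

For a cyclic device the first law requires Q̇_H = Q̇_C + Ẇ.
Q̇_C = Q̇_H − Ẇ = 284000 W.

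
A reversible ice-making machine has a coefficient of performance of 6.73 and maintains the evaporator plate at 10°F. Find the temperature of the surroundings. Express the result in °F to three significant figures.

79.8 °F

COP_R = T_C/(T_H − T_C) gives T_H − T_C = T_C/COP.
With T_C = 260.93 K, T_H = 260.93 × (1 + 1/6.73) = 299.70 K.
Converting, 299.70 K = 79.79°F.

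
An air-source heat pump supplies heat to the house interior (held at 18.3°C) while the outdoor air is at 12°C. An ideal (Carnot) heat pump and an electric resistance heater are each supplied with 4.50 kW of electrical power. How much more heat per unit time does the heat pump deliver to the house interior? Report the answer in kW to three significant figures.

In absolute terms T_C = 285.15 K and T_H = 291.45 K, so ΔT = 6.300 K.
COP_Carnot = T_H/ΔT = 291.45/6.300 = 46.26.
The heat pump delivers Q̇_H = COP × Ẇ = 208.2 kW; the resistance heater delivers Ẇ = 4.500 kW.
Extra = (COP − 1)·Ẇ = 203.7 kW.

204 kW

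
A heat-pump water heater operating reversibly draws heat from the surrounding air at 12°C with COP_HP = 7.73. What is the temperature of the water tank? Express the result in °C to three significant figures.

54.4 °C

COP_HP = T_H/(T_H − T_C) rearranges to T_H = COP·T_C/(COP − 1).
With T_C = 285.15 K, T_H = 7.73 × 285.15/6.730 = 327.52 K.
Converting, 327.52 K = 54.37°C.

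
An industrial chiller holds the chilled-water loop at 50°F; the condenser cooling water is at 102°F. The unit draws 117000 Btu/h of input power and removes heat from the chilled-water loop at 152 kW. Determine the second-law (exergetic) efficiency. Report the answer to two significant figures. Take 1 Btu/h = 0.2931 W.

Converting, Q̇_C = 152.0 kW = 518600 Btu/h, so COP_actual = Q̇_C/Ẇ = 518600/117000 = 4.432.
In absolute terms T_C = 283.15 K and T_H = 312.04 K, so ΔT = 28.89 K.
COP_Carnot = T_C/ΔT = 283.15/28.89 = 9.801.
η_II = COP_actual/COP_Carnot = 4.432/9.801 = 0.4522.

0.45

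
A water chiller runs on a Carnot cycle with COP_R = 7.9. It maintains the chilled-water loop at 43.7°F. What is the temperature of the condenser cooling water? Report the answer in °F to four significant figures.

107.4 °F

COP_R = T_C/(T_H − T_C) gives T_H − T_C = T_C/COP.
With T_C = 279.65 K, T_H = 279.65 × (1 + 1/7.9) = 315.05 K.
Converting, 315.05 K = 107.42°F.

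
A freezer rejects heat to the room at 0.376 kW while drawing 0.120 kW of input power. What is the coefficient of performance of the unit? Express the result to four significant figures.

The first law gives Q̇_H = Q̇_C + Ẇ, so the three rates are Q̇_C = 0.2560, Q̇_H = 0.3760, Ẇ = 0.1200 kW.
COP_R = Q̇_C/Ẇ = 0.2560/0.1200 = 2.133.

2.133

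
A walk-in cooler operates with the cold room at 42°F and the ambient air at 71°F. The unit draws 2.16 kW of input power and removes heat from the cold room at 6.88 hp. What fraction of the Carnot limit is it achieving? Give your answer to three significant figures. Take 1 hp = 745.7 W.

0.137

Converting, Q̇_C = 6.880 hp = 5.130 kW, so COP_actual = Q̇_C/Ẇ = 5.130/2.160 = 2.375.
In absolute terms T_C = 278.71 K and T_H = 294.82 K, so ΔT = 16.11 K.
COP_Carnot = T_C/ΔT = 278.71/16.11 = 17.30.
η_II = COP_actual/COP_Carnot = 2.375/17.30 = 0.1373.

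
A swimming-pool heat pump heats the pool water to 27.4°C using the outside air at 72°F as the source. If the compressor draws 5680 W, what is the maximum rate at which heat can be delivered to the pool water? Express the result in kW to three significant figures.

In absolute terms T_C = 295.37 K and T_H = 300.55 K, so ΔT = 5.178 K.
COP_Carnot = T_H/ΔT = 300.55/5.178 = 58.05.
Q̇_max = COP_Carnot × Ẇ = 58.05 × 5680 W = 329700 W = 329.7 kW.

330 kW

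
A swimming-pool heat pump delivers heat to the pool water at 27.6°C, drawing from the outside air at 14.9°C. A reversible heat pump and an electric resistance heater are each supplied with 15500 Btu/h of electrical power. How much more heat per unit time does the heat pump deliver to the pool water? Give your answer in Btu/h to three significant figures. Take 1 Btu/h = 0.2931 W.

In absolute terms T_C = 288.05 K and T_H = 300.75 K, so ΔT = 12.70 K.
COP_Carnot = T_H/ΔT = 300.75/12.70 = 23.68.
The heat pump delivers Q̇_H = COP × Ẇ = 367100 Btu/h; the resistance heater delivers Ẇ = 15500 Btu/h.
Extra = (COP − 1)·Ẇ = 351600 Btu/h.

352000 Btu/h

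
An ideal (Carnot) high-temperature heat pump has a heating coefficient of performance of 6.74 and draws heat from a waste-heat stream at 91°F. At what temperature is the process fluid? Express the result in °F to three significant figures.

COP_HP = T_H/(T_H − T_C) rearranges to T_H = COP·T_C/(COP − 1).
With T_C = 305.93 K, T_H = 6.74 × 305.93/5.740 = 359.23 K.
Converting, 359.23 K = 186.94°F.

187 °F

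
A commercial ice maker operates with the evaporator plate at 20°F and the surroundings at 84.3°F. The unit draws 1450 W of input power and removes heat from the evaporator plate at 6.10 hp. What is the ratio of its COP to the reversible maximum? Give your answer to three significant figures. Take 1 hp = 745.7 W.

0.421

Converting, Q̇_C = 6.100 hp = 4549 W, so COP_actual = Q̇_C/Ẇ = 4549/1450 = 3.137.
In absolute terms T_C = 266.48 K and T_H = 302.21 K, so ΔT = 35.72 K.
COP_Carnot = T_C/ΔT = 266.48/35.72 = 7.460.
η_II = COP_actual/COP_Carnot = 3.137/7.460 = 0.4205.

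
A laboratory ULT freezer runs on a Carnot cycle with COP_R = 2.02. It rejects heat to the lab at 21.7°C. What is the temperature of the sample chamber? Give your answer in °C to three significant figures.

-75.9 °C

For a Carnot refrigerator COP_R = T_C/(T_H − T_C), so T_C = COP·T_H/(1 + COP).
With T_H = 294.85 K, T_C = 2.02 × 294.85/3.020 = 197.22 K.
Converting, 197.22 K = -75.93°C.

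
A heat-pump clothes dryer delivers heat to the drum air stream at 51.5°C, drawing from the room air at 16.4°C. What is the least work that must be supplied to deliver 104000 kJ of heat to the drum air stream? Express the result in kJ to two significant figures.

11000 kJ

In absolute terms T_C = 289.55 K and T_H = 324.65 K, so ΔT = 35.10 K.
The reversible limit is COP_HP = T_H/ΔT = 9.249, so W_min = Q_H/COP = Q_H·ΔT/T_H.
W_min = 104000 × 35.10/324.65 = 11240 kJ.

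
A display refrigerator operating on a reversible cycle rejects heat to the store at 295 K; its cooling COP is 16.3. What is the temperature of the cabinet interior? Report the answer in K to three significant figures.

278 K

For a Carnot refrigerator COP_R = T_C/(T_H − T_C), so T_C = COP·T_H/(1 + COP).
With T_H = 295.00 K, T_C = 16.3 × 295.00/17.30 = 277.95 K.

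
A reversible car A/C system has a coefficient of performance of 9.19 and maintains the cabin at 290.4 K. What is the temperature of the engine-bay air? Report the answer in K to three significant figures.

COP_R = T_C/(T_H − T_C) gives T_H − T_C = T_C/COP.
With T_C = 290.40 K, T_H = 290.40 × (1 + 1/9.19) = 322.00 K.

322 K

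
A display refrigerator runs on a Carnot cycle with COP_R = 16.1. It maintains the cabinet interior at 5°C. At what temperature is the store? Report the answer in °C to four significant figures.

COP_R = T_C/(T_H − T_C) gives T_H − T_C = T_C/COP.
With T_C = 278.15 K, T_H = 278.15 × (1 + 1/16.1) = 295.43 K.
Converting, 295.43 K = 22.28°C.

22.28 °C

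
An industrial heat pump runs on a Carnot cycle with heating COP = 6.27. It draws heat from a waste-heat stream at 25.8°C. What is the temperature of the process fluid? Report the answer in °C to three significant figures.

COP_HP = T_H/(T_H − T_C) rearranges to T_H = COP·T_C/(COP − 1).
With T_C = 298.95 K, T_H = 6.27 × 298.95/5.270 = 355.68 K.
Converting, 355.68 K = 82.53°C.

82.5 °C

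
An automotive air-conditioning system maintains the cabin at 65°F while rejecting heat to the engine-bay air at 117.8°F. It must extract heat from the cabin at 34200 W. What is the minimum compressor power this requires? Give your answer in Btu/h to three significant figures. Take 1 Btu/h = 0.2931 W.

11700 Btu/h

In absolute terms T_C = 291.48 K and T_H = 320.82 K, so ΔT = 29.33 K.
COP_Carnot = T_C/ΔT = 291.48/29.33 = 9.937.
Ẇ_min = Q̇/COP_Carnot = 34200/9.937 = 3442 W = 11740 Btu/h.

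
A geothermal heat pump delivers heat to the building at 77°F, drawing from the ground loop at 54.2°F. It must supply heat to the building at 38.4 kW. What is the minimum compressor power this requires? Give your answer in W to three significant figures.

In absolute terms T_C = 285.48 K and T_H = 298.15 K, so ΔT = 12.67 K.
COP_Carnot = T_H/ΔT = 298.15/12.67 = 23.54.
Ẇ_min = Q̇/COP_Carnot = 38.40/23.54 = 1.631 kW = 1631 W.

1630 W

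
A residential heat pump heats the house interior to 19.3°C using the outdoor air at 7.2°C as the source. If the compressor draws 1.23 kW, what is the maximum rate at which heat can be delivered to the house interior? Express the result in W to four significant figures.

29730 W

In absolute terms T_C = 280.35 K and T_H = 292.45 K, so ΔT = 12.10 K.
COP_Carnot = T_H/ΔT = 292.45/12.10 = 24.17.
Q̇_max = COP_Carnot × Ẇ = 24.17 × 1.230 kW = 29.73 kW = 29730 W.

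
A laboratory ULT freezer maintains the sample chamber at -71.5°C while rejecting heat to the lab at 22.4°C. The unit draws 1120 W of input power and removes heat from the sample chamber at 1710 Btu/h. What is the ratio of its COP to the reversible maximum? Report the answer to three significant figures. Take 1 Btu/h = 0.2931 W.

Converting, Q̇_C = 1710 Btu/h = 501.2 W, so COP_actual = Q̇_C/Ẇ = 501.2/1120 = 0.4475.
In absolute terms T_C = 201.65 K and T_H = 295.55 K, so ΔT = 93.90 K.
COP_Carnot = T_C/ΔT = 201.65/93.90 = 2.147.
η_II = COP_actual/COP_Carnot = 0.4475/2.147 = 0.2084.

0.208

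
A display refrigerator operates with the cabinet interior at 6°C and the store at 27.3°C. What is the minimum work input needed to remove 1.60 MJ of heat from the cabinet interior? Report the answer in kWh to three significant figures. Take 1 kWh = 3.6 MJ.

0.0339 kWh

In absolute terms T_C = 279.15 K and T_H = 300.45 K, so ΔT = 21.30 K.
The reversible limit is COP_R = T_C/ΔT = 13.11, so W_min = Q_C/COP = Q_C·ΔT/T_C.
W_min = 1.600 × 21.30/279.15 = 0.1221 MJ = 0.03391 kWh.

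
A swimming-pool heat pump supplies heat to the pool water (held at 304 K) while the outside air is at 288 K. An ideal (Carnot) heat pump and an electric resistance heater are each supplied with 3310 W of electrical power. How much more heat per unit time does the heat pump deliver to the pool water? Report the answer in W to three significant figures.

59600 W

The reservoir spacing is ΔT = 304 − 288 = 16.00 K.
COP_Carnot = T_H/ΔT = 304.00/16.00 = 19.00.
The heat pump delivers Q̇_H = COP × Ẇ = 62890 W; the resistance heater delivers Ẇ = 3310 W.
Extra = (COP − 1)·Ẇ = 59580 W.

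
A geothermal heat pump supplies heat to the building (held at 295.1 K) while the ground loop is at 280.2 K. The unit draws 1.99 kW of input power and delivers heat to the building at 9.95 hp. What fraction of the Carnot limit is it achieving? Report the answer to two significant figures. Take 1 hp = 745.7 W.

Converting, Q̇_H = 9.950 hp = 7.420 kW, so COP_actual = Q̇_H/Ẇ = 7.420/1.990 = 3.729.
The reservoir spacing is ΔT = 295.1 − 280.2 = 14.90 K.
COP_Carnot = T_H/ΔT = 295.10/14.90 = 19.81.
η_II = COP_actual/COP_Carnot = 3.729/19.81 = 0.1883.

0.19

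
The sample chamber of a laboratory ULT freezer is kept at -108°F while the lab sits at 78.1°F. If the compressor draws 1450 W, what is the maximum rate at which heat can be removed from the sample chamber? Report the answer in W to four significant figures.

In absolute terms T_C = 195.37 K and T_H = 298.76 K, so ΔT = 103.4 K.
COP_Carnot = T_C/ΔT = 195.37/103.4 = 1.890.
Q̇_max = COP_Carnot × Ẇ = 1.890 × 1450 W = 2740 W.

2740 W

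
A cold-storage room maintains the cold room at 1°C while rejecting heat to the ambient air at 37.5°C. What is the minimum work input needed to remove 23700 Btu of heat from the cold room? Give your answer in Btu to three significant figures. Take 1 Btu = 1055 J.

In absolute terms T_C = 274.15 K and T_H = 310.65 K, so ΔT = 36.50 K.
The reversible limit is COP_R = T_C/ΔT = 7.511, so W_min = Q_C/COP = Q_C·ΔT/T_C.
W_min = 23700 × 36.50/274.15 = 3155 Btu.

3160 Btu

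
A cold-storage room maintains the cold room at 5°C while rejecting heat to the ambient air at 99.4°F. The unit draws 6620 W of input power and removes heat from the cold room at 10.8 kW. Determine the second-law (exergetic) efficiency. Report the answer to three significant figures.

Converting, Q̇_C = 10.80 kW = 10800 W, so COP_actual = Q̇_C/Ẇ = 10800/6620 = 1.631.
In absolute terms T_C = 278.15 K and T_H = 310.59 K, so ΔT = 32.44 K.
COP_Carnot = T_C/ΔT = 278.15/32.44 = 8.573.
η_II = COP_actual/COP_Carnot = 1.631/8.573 = 0.1903.

0.190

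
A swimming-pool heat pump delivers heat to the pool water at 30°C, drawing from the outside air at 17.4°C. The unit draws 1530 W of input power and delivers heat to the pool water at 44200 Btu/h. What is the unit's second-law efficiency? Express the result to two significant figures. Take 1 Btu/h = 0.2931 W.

Converting, Q̇_H = 44200 Btu/h = 12960 W, so COP_actual = Q̇_H/Ẇ = 12960/1530 = 8.467.
In absolute terms T_C = 290.55 K and T_H = 303.15 K, so ΔT = 12.60 K.
COP_Carnot = T_H/ΔT = 303.15/12.60 = 24.06.
η_II = COP_actual/COP_Carnot = 8.467/24.06 = 0.3519.

0.35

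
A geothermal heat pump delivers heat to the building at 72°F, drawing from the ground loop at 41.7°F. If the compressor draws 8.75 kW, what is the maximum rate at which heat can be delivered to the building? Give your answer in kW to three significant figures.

In absolute terms T_C = 278.54 K and T_H = 295.37 K, so ΔT = 16.83 K.
COP_Carnot = T_H/ΔT = 295.37/16.83 = 17.55.
Q̇_max = COP_Carnot × Ẇ = 17.55 × 8.750 kW = 153.5 kW.

154 kW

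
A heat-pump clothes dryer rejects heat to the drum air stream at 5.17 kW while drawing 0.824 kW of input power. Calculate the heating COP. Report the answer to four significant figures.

The first law gives Q̇_H = Q̇_C + Ẇ, so the three rates are Q̇_C = 4.346, Q̇_H = 5.170, Ẇ = 0.8240 kW.
COP_HP = Q̇_H/Ẇ = 5.170/0.8240 = 6.274.

6.274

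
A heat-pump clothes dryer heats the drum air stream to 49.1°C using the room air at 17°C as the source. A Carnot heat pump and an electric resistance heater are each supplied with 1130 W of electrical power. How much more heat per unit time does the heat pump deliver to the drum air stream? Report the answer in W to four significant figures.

In absolute terms T_C = 290.15 K and T_H = 322.25 K, so ΔT = 32.10 K.
COP_Carnot = T_H/ΔT = 322.25/32.10 = 10.04.
The heat pump delivers Q̇_H = COP × Ẇ = 11340 W; the resistance heater delivers Ẇ = 1130 W.
Extra = (COP − 1)·Ẇ = 10210 W.

10210 W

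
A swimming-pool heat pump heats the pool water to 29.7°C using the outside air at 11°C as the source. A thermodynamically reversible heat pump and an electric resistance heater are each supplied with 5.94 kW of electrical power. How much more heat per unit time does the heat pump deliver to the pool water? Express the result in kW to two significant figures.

90 kW

In absolute terms T_C = 284.15 K and T_H = 302.85 K, so ΔT = 18.70 K.
COP_Carnot = T_H/ΔT = 302.85/18.70 = 16.20.
The heat pump delivers Q̇_H = COP × Ẇ = 96.20 kW; the resistance heater delivers Ẇ = 5.940 kW.
Extra = (COP − 1)·Ẇ = 90.26 kW.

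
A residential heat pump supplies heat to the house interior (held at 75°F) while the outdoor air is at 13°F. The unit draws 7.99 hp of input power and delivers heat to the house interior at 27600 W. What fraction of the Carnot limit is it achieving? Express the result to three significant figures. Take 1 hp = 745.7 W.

Converting, Q̇_H = 27600 W = 37.01 hp, so COP_actual = Q̇_H/Ẇ = 37.01/7.990 = 4.632.
In absolute terms T_C = 262.59 K and T_H = 297.04 K, so ΔT = 34.44 K.
COP_Carnot = T_H/ΔT = 297.04/34.44 = 8.624.
η_II = COP_actual/COP_Carnot = 4.632/8.624 = 0.5372.

0.537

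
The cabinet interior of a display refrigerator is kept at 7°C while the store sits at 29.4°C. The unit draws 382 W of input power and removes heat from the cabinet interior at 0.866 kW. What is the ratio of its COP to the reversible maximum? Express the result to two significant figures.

0.18

Converting, Q̇_C = 0.8660 kW = 866.0 W, so COP_actual = Q̇_C/Ẇ = 866.0/382.0 = 2.267.
In absolute terms T_C = 280.15 K and T_H = 302.55 K, so ΔT = 22.40 K.
COP_Carnot = T_C/ΔT = 280.15/22.40 = 12.51.
η_II = COP_actual/COP_Carnot = 2.267/12.51 = 0.1813.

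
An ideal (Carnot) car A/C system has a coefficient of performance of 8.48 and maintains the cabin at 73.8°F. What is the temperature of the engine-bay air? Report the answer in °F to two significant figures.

COP_R = T_C/(T_H − T_C) gives T_H − T_C = T_C/COP.
With T_C = 296.37 K, T_H = 296.37 × (1 + 1/8.48) = 331.32 K.
Converting, 331.32 K = 136.71°F.

140 °F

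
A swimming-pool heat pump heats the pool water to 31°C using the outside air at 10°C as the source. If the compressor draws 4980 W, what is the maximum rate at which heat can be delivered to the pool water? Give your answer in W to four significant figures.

In absolute terms T_C = 283.15 K and T_H = 304.15 K, so ΔT = 21.00 K.
COP_Carnot = T_H/ΔT = 304.15/21.00 = 14.48.
Q̇_max = COP_Carnot × Ẇ = 14.48 × 4980 W = 72130 W.

72130 W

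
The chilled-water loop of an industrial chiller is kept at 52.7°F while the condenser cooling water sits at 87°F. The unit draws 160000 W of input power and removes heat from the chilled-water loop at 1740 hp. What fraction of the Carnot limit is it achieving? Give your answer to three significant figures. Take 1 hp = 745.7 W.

Converting, Q̇_C = 1740 hp = 1298000 W, so COP_actual = Q̇_C/Ẇ = 1298000/160000 = 8.109.
In absolute terms T_C = 284.65 K and T_H = 303.71 K, so ΔT = 19.06 K.
COP_Carnot = T_C/ΔT = 284.65/19.06 = 14.94.
η_II = COP_actual/COP_Carnot = 8.109/14.94 = 0.5429.

0.543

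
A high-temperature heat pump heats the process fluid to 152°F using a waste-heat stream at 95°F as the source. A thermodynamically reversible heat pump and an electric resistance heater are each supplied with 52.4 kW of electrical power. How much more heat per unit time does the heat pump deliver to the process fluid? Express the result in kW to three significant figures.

510 kW

In absolute terms T_C = 308.15 K and T_H = 339.82 K, so ΔT = 31.67 K.
COP_Carnot = T_H/ΔT = 339.82/31.67 = 10.73.
The heat pump delivers Q̇_H = COP × Ẇ = 562.3 kW; the resistance heater delivers Ẇ = 52.40 kW.
Extra = (COP − 1)·Ẇ = 509.9 kW.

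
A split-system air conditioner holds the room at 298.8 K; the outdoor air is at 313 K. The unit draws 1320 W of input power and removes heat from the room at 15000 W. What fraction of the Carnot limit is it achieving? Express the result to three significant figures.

COP_actual = Q̇_C/Ẇ = 15000/1320 = 11.36.
The reservoir spacing is ΔT = 313 − 298.8 = 14.20 K.
COP_Carnot = T_C/ΔT = 298.80/14.20 = 21.04.
η_II = COP_actual/COP_Carnot = 11.36/21.04 = 0.5400.

0.540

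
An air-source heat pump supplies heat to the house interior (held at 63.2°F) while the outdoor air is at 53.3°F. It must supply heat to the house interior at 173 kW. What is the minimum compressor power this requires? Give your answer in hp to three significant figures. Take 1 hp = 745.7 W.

In absolute terms T_C = 284.98 K and T_H = 290.48 K, so ΔT = 5.500 K.
COP_Carnot = T_H/ΔT = 290.48/5.500 = 52.82.
Ẇ_min = Q̇/COP_Carnot = 173.0/52.82 = 3.276 kW = 4.393 hp.

4.39 hp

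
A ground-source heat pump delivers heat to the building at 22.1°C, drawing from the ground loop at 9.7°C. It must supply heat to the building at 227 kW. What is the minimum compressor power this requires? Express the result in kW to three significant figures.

9.53 kW

In absolute terms T_C = 282.85 K and T_H = 295.25 K, so ΔT = 12.40 K.
COP_Carnot = T_H/ΔT = 295.25/12.40 = 23.81.
Ẇ_min = Q̇/COP_Carnot = 227.0/23.81 = 9.534 kW.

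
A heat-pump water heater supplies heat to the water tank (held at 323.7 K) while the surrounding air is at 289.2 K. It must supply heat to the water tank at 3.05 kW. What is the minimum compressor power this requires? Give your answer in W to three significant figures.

325 W

The reservoir spacing is ΔT = 323.7 − 289.2 = 34.50 K.
COP_Carnot = T_H/ΔT = 323.70/34.50 = 9.383.
Ẇ_min = Q̇/COP_Carnot = 3.050/9.383 = 0.3251 kW = 325.1 W.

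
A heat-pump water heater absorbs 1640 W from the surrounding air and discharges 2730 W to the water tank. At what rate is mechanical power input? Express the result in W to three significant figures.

For a cyclic device the first law requires Q̇_H = Q̇_C + Ẇ.
Ẇ = Q̇_H − Q̇_C = 1090 W.

1090 W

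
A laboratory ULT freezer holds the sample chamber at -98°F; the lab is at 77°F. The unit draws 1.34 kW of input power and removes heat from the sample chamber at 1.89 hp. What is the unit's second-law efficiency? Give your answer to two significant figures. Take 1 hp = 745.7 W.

0.51

Converting, Q̇_C = 1.890 hp = 1.409 kW, so COP_actual = Q̇_C/Ẇ = 1.409/1.340 = 1.052.
In absolute terms T_C = 200.93 K and T_H = 298.15 K, so ΔT = 97.22 K.
COP_Carnot = T_C/ΔT = 200.93/97.22 = 2.067.
η_II = COP_actual/COP_Carnot = 1.052/2.067 = 0.5089.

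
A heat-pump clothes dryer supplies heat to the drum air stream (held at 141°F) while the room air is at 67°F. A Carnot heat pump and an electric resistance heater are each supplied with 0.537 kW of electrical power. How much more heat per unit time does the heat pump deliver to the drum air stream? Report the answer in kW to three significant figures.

3.82 kW

In absolute terms T_C = 292.59 K and T_H = 333.71 K, so ΔT = 41.11 K.
COP_Carnot = T_H/ΔT = 333.71/41.11 = 8.117.
The heat pump delivers Q̇_H = COP × Ẇ = 4.359 kW; the resistance heater delivers Ẇ = 0.5370 kW.
Extra = (COP − 1)·Ẇ = 3.822 kW.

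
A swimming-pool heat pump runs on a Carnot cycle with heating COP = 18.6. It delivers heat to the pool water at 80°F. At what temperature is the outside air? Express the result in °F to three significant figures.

51.0 °F

COP_HP = T_H/(T_H − T_C) gives T_H − T_C = T_H/COP.
With T_H = 299.82 K, T_C = 299.82 × (1 − 1/18.6) = 283.70 K.
Converting, 283.70 K = 50.99°F.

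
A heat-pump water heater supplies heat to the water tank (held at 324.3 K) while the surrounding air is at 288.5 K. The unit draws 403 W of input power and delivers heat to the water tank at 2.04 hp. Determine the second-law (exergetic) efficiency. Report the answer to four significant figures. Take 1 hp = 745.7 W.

0.4167

Converting, Q̇_H = 2.040 hp = 1521 W, so COP_actual = Q̇_H/Ẇ = 1521/403.0 = 3.775.
The reservoir spacing is ΔT = 324.3 − 288.5 = 35.80 K.
COP_Carnot = T_H/ΔT = 324.30/35.80 = 9.059.
η_II = COP_actual/COP_Carnot = 3.775/9.059 = 0.4167.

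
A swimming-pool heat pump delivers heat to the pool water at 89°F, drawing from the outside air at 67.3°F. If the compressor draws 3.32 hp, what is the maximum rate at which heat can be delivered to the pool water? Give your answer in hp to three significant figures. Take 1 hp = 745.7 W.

83.9 hp

In absolute terms T_C = 292.76 K and T_H = 304.82 K, so ΔT = 12.06 K.
COP_Carnot = T_H/ΔT = 304.82/12.06 = 25.28.
Q̇_max = COP_Carnot × Ẇ = 25.28 × 3.320 hp = 83.94 hp.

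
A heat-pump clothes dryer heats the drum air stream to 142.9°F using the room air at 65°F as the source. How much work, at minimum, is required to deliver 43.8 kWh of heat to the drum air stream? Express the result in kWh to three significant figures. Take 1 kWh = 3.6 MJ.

5.66 kWh

In absolute terms T_C = 291.48 K and T_H = 334.76 K, so ΔT = 43.28 K.
The reversible limit is COP_HP = T_H/ΔT = 7.735, so W_min = Q_H/COP = Q_H·ΔT/T_H.
W_min = 43.80 × 43.28/334.76 = 5.662 kWh.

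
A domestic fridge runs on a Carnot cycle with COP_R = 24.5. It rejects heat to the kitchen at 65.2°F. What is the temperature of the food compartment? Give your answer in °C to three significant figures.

7.01 °C

For a Carnot refrigerator COP_R = T_C/(T_H − T_C), so T_C = COP·T_H/(1 + COP).
With T_H = 291.59 K, T_C = 24.5 × 291.59/25.50 = 280.16 K.
Converting, 280.16 K = 7.01°C.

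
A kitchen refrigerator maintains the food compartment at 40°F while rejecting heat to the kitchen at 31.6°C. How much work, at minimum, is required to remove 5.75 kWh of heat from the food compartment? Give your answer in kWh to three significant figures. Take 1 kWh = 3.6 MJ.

0.562 kWh

In absolute terms T_C = 277.59 K and T_H = 304.75 K, so ΔT = 27.16 K.
The reversible limit is COP_R = T_C/ΔT = 10.22, so W_min = Q_C/COP = Q_C·ΔT/T_C.
W_min = 5.750 × 27.16/277.59 = 0.5625 kWh.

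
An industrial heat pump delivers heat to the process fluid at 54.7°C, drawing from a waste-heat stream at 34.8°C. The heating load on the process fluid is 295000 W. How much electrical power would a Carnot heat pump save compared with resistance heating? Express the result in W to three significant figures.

277000 W

In absolute terms T_C = 307.95 K and T_H = 327.85 K, so ΔT = 19.90 K.
COP_Carnot = T_H/ΔT = 327.85/19.90 = 16.47.
Resistance heating needs Ẇ_res = Q̇_H = 295000 W; the reversible heat pump needs only Ẇ_hp = Q̇_H/COP = 17910 W.
Saving = 295000 − 17910 = 277100 W.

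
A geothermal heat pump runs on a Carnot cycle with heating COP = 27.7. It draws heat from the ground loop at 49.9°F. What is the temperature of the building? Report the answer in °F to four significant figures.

COP_HP = T_H/(T_H − T_C) rearranges to T_H = COP·T_C/(COP − 1).
With T_C = 283.09 K, T_H = 27.7 × 283.09/26.70 = 293.70 K.
Converting, 293.70 K = 68.99°F.

68.99 °F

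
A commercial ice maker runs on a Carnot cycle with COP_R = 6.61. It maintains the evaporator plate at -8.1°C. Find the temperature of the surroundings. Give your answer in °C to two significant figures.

32 °C

COP_R = T_C/(T_H − T_C) gives T_H − T_C = T_C/COP.
With T_C = 265.05 K, T_H = 265.05 × (1 + 1/6.61) = 305.15 K.
Converting, 305.15 K = 32.00°C.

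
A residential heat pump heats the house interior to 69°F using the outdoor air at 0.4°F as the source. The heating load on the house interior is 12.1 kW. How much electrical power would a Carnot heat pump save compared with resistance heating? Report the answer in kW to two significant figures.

11 kW

In absolute terms T_C = 255.59 K and T_H = 293.71 K, so ΔT = 38.11 K.
COP_Carnot = T_H/ΔT = 293.71/38.11 = 7.707.
Resistance heating needs Ẇ_res = Q̇_H = 12.10 kW; the reversible heat pump needs only Ẇ_hp = Q̇_H/COP = 1.570 kW.
Saving = 12.10 − 1.570 = 10.53 kW.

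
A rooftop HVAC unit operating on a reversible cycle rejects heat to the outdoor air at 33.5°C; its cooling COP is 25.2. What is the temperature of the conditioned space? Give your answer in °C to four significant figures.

For a Carnot refrigerator COP_R = T_C/(T_H − T_C), so T_C = COP·T_H/(1 + COP).
With T_H = 306.65 K, T_C = 25.2 × 306.65/26.20 = 294.95 K.
Converting, 294.95 K = 21.80°C.

21.80 °C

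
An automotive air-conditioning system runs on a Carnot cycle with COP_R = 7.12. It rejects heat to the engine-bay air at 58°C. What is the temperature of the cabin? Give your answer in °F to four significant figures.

62.99 °F

For a Carnot refrigerator COP_R = T_C/(T_H − T_C), so T_C = COP·T_H/(1 + COP).
With T_H = 331.15 K, T_C = 7.12 × 331.15/8.120 = 290.37 K.
Converting, 290.37 K = 62.99°F.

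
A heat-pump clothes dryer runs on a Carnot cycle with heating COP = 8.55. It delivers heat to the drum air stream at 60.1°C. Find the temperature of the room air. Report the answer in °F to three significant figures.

70.0 °F

COP_HP = T_H/(T_H − T_C) gives T_H − T_C = T_H/COP.
With T_H = 333.25 K, T_C = 333.25 × (1 − 1/8.55) = 294.27 K.
Converting, 294.27 K = 70.02°F.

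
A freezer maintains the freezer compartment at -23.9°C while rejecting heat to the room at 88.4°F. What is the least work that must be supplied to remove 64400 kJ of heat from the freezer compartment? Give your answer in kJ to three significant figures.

14300 kJ

In absolute terms T_C = 249.25 K and T_H = 304.48 K, so ΔT = 55.23 K.
The reversible limit is COP_R = T_C/ΔT = 4.513, so W_min = Q_C/COP = Q_C·ΔT/T_C.
W_min = 64400 × 55.23/249.25 = 14270 kJ.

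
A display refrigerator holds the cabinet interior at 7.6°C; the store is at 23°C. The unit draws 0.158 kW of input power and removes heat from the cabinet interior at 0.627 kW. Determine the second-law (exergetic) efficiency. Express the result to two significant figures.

0.22

COP_actual = Q̇_C/Ẇ = 0.6270/0.1580 = 3.968.
In absolute terms T_C = 280.75 K and T_H = 296.15 K, so ΔT = 15.40 K.
COP_Carnot = T_C/ΔT = 280.75/15.40 = 18.23.
η_II = COP_actual/COP_Carnot = 3.968/18.23 = 0.2177.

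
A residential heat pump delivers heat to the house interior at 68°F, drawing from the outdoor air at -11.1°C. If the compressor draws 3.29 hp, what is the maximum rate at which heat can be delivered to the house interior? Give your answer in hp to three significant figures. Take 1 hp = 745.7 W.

31.0 hp

In absolute terms T_C = 262.05 K and T_H = 293.15 K, so ΔT = 31.10 K.
COP_Carnot = T_H/ΔT = 293.15/31.10 = 9.426.
Q̇_max = COP_Carnot × Ẇ = 9.426 × 3.290 hp = 31.01 hp.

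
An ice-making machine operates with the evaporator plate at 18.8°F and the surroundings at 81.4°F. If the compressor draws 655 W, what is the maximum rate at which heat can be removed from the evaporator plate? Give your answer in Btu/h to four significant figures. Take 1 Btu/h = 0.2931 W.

In absolute terms T_C = 265.82 K and T_H = 300.59 K, so ΔT = 34.78 K.
COP_Carnot = T_C/ΔT = 265.82/34.78 = 7.643.
Q̇_max = COP_Carnot × Ẇ = 7.643 × 655.0 W = 5006 W = 17080 Btu/h.

17080 Btu/h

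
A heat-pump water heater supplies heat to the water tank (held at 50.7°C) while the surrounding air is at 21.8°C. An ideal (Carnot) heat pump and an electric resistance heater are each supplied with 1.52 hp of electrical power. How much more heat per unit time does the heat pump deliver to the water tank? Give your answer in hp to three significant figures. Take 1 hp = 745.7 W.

15.5 hp

In absolute terms T_C = 294.95 K and T_H = 323.85 K, so ΔT = 28.90 K.
COP_Carnot = T_H/ΔT = 323.85/28.90 = 11.21.
The heat pump delivers Q̇_H = COP × Ẇ = 17.03 hp; the resistance heater delivers Ẇ = 1.520 hp.
Extra = (COP − 1)·Ẇ = 15.51 hp.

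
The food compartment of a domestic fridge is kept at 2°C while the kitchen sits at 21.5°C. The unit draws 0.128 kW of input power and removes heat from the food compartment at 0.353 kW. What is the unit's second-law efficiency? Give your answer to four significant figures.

COP_actual = Q̇_C/Ẇ = 0.3530/0.1280 = 2.758.
In absolute terms T_C = 275.15 K and T_H = 294.65 K, so ΔT = 19.50 K.
COP_Carnot = T_C/ΔT = 275.15/19.50 = 14.11.
η_II = COP_actual/COP_Carnot = 2.758/14.11 = 0.1954.

0.1954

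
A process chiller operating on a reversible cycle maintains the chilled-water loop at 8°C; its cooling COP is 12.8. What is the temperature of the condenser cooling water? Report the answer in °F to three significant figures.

85.9 °F

COP_R = T_C/(T_H − T_C) gives T_H − T_C = T_C/COP.
With T_C = 281.15 K, T_H = 281.15 × (1 + 1/12.8) = 303.11 K.
Converting, 303.11 K = 85.94°F.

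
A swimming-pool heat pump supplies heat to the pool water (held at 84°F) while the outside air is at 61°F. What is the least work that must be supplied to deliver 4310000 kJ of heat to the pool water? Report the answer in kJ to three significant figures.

In absolute terms T_C = 289.26 K and T_H = 302.04 K, so ΔT = 12.78 K.
The reversible limit is COP_HP = T_H/ΔT = 23.64, so W_min = Q_H/COP = Q_H·ΔT/T_H.
W_min = 4310000 × 12.78/302.04 = 182300 kJ.

182000 kJ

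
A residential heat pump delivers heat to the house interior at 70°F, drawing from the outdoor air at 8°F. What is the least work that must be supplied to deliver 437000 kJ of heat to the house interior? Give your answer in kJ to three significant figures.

In absolute terms T_C = 259.82 K and T_H = 294.26 K, so ΔT = 34.44 K.
The reversible limit is COP_HP = T_H/ΔT = 8.543, so W_min = Q_H/COP = Q_H·ΔT/T_H.
W_min = 437000 × 34.44/294.26 = 51150 kJ.

51200 kJ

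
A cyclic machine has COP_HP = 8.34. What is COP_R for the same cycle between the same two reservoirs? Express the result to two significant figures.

Since Q_H = Q_C + W for any cycle, COP_R = Q_C/W = Q_H/W − 1.
COP_R = 8.34 − 1 = 7.34.

7.3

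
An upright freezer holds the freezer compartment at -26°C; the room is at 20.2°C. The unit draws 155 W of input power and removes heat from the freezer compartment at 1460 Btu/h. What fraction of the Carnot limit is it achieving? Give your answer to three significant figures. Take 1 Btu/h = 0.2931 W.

0.516

Converting, Q̇_C = 1460 Btu/h = 427.9 W, so COP_actual = Q̇_C/Ẇ = 427.9/155.0 = 2.761.
In absolute terms T_C = 247.15 K and T_H = 293.35 K, so ΔT = 46.20 K.
COP_Carnot = T_C/ΔT = 247.15/46.20 = 5.350.
η_II = COP_actual/COP_Carnot = 2.761/5.350 = 0.5161.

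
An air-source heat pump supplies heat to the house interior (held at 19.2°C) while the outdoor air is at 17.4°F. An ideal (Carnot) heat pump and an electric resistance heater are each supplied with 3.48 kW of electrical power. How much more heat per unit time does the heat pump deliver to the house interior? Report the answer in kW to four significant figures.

33.77 kW

In absolute terms T_C = 265.04 K and T_H = 292.35 K, so ΔT = 27.31 K.
COP_Carnot = T_H/ΔT = 292.35/27.31 = 10.70.
The heat pump delivers Q̇_H = COP × Ẇ = 37.25 kW; the resistance heater delivers Ẇ = 3.480 kW.
Extra = (COP − 1)·Ẇ = 33.77 kW.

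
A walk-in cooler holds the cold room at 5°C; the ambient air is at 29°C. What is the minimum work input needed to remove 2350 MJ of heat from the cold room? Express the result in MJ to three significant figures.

203 MJ

In absolute terms T_C = 278.15 K and T_H = 302.15 K, so ΔT = 24.00 K.
The reversible limit is COP_R = T_C/ΔT = 11.59, so W_min = Q_C/COP = Q_C·ΔT/T_C.
W_min = 2350 × 24.00/278.15 = 202.8 MJ.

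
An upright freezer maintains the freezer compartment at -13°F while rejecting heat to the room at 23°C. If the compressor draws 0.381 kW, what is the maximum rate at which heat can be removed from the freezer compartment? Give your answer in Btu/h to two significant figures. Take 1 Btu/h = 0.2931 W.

In absolute terms T_C = 248.15 K and T_H = 296.15 K, so ΔT = 48.00 K.
COP_Carnot = T_C/ΔT = 248.15/48.00 = 5.170.
Q̇_max = COP_Carnot × Ẇ = 5.170 × 0.3810 kW = 1.970 kW = 6720 Btu/h.

6700 Btu/h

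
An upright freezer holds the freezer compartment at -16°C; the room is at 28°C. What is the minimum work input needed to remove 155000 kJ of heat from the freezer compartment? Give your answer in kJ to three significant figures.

In absolute terms T_C = 257.15 K and T_H = 301.15 K, so ΔT = 44.00 K.
The reversible limit is COP_R = T_C/ΔT = 5.844, so W_min = Q_C/COP = Q_C·ΔT/T_C.
W_min = 155000 × 44.00/257.15 = 26520 kJ.

26500 kJ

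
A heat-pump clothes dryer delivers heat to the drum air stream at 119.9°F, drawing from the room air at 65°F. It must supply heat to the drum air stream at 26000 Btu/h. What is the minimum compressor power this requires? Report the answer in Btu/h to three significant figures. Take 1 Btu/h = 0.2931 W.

2460 Btu/h

In absolute terms T_C = 291.48 K and T_H = 321.98 K, so ΔT = 30.50 K.
COP_Carnot = T_H/ΔT = 321.98/30.50 = 10.56.
Ẇ_min = Q̇/COP_Carnot = 26000/10.56 = 2463 Btu/h.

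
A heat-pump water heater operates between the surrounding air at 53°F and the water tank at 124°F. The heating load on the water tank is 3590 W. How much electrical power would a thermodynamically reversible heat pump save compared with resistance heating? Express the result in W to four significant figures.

In absolute terms T_C = 284.82 K and T_H = 324.26 K, so ΔT = 39.44 K.
COP_Carnot = T_H/ΔT = 324.26/39.44 = 8.221.
Resistance heating needs Ẇ_res = Q̇_H = 3590 W; the reversible heat pump needs only Ẇ_hp = Q̇_H/COP = 436.7 W.
Saving = 3590 − 436.7 = 3153 W.

3153 W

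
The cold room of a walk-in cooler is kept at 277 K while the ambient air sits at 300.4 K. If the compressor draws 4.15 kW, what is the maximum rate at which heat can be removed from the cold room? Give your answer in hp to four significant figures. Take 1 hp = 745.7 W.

65.88 hp

The reservoir spacing is ΔT = 300.4 − 277 = 23.40 K.
COP_Carnot = T_C/ΔT = 277.00/23.40 = 11.84.
Q̇_max = COP_Carnot × Ẇ = 11.84 × 4.150 kW = 49.13 kW = 65.88 hp.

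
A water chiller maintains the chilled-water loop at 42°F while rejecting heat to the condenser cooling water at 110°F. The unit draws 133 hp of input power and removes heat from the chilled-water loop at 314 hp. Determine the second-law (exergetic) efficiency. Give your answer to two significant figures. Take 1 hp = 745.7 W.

COP_actual = Q̇_C/Ẇ = 314.0/133.0 = 2.361.
In absolute terms T_C = 278.71 K and T_H = 316.48 K, so ΔT = 37.78 K.
COP_Carnot = T_C/ΔT = 278.71/37.78 = 7.378.
η_II = COP_actual/COP_Carnot = 2.361/7.378 = 0.3200.

0.32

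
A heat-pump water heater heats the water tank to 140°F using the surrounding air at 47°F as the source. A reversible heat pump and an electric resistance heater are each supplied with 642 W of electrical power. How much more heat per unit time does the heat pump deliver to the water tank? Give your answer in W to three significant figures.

In absolute terms T_C = 281.48 K and T_H = 333.15 K, so ΔT = 51.67 K.
COP_Carnot = T_H/ΔT = 333.15/51.67 = 6.448.
The heat pump delivers Q̇_H = COP × Ẇ = 4140 W; the resistance heater delivers Ẇ = 642.0 W.
Extra = (COP − 1)·Ẇ = 3498 W.

3500 W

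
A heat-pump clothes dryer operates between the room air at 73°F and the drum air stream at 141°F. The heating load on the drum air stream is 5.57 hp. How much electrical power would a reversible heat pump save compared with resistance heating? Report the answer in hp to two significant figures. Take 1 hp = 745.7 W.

4.9 hp

In absolute terms T_C = 295.93 K and T_H = 333.71 K, so ΔT = 37.78 K.
COP_Carnot = T_H/ΔT = 333.71/37.78 = 8.833.
Resistance heating needs Ẇ_res = Q̇_H = 5.570 hp; the reversible heat pump needs only Ẇ_hp = Q̇_H/COP = 0.6306 hp.
Saving = 5.570 − 0.6306 = 4.939 hp.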